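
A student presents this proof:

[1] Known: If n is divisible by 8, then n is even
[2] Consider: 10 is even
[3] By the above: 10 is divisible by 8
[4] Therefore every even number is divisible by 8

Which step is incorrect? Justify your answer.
Step 3: By the above: 10 is divisible by 8

Step 3 commits the fallacy of affirming the consequent. The known fact 'divisible by 8 → even' does NOT imply 'even → divisible by 8'. That would be the converse, which is false. For example, 10 is even but 10 ÷ 8 = 1.25, which is not an integer.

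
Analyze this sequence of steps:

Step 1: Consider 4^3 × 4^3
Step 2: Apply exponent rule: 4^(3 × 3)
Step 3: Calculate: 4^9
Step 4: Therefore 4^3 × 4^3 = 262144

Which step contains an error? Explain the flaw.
Step 2: Apply exponent rule: 4^(3 × 3)

Step 2 incorrectly states that a^b × a^c = a^(b×c). The correct rule is a^b × a^c = a^(b+c). The actual value is 4^3 × 4^3 = 4^6 = 4096, not 4^9 = 262144.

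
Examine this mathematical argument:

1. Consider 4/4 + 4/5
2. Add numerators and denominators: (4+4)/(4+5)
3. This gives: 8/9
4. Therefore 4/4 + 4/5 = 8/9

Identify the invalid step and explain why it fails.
Step 2: Add numerators and denominators: (4+4)/(4+5)

Step 2 incorrectly adds fractions by separately adding numerators and denominators. This is wrong. The correct method requires a common denominator: 4/4 + 4/5 = (4×5 + 4×4)/(4×5) = 36/20 = 9/5. The method used gives 8/9, which is different.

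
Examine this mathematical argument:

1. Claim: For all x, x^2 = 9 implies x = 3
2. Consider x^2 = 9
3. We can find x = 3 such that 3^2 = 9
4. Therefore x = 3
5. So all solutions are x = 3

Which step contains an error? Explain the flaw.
Step 4: Therefore x = 3

Step 4 incorrectly concludes that x = 3 is the only solution. The proof shows that x = 3 is A solution (existence), but does not show it is the ONLY solution (uniqueness). In fact, x = -3 is also a solution since (-3)^2 = 9. Finding one solution doesn't prove there are no others.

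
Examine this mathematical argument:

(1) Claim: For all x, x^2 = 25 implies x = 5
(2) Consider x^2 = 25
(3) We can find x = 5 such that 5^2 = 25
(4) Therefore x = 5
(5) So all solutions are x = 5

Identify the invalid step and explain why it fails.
Step 4: Therefore x = 5

Step 4 incorrectly concludes that x = 5 is the only solution. The proof shows that x = 5 is A solution (existence), but does not show it is the ONLY solution (uniqueness). In fact, x = -5 is also a solution since (-5)^2 = 25. Finding one solution doesn't prove there are no others.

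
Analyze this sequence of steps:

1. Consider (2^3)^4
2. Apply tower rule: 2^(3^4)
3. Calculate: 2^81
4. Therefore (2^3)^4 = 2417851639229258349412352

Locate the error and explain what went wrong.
Step 2: Apply tower rule: 2^(3^4)

Step 2 incorrectly states that (a^b)^c = a^(b^c). The correct rule is (a^b)^c = a^(b×c). The actual value is (2^3)^4 = 2^12 = 4096, not 2^81 = 2417851639229258349412352.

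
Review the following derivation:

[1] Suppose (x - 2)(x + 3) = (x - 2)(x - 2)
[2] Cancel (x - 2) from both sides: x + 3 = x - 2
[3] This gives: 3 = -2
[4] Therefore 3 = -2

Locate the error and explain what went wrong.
Step 2: Cancel (x - 2) from both sides: x + 3 = x - 2

Step 2 cancels (x - 2) from both sides. This is only valid if (x - 2) ≠ 0, i.e., x ≠ 2. When x = 2, both sides equal zero regardless of the other factors. The correct approach requires considering x = 2 as a separate case.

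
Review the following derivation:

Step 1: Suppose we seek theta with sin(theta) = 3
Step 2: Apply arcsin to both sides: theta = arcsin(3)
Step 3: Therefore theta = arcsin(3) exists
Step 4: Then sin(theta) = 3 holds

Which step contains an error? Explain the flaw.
Step 2: Apply arcsin to both sides: theta = arcsin(3)

Step 2 applies arcsin to 3. However, arcsin(x) is only defined for x in [-1, 1] because sin(theta) can only produce values in that range. Since |3| > 1, arcsin(3) is undefined. There is no angle whose sine equals 3.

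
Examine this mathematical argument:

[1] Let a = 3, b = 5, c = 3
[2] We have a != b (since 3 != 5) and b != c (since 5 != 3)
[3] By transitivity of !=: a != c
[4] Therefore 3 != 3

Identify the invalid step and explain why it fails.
Step 3: By transitivity of !=: a != c

Step 3 incorrectly applies transitivity to the '!=' relation. Transitivity states: if a R b and b R c, then a R c. However, '!=' is not transitive. Counterexample: 3 != 5 and 5 != 3, but 3 = 3 (both equal 3). Transitivity holds for relations like <, <=, =, but not for !=.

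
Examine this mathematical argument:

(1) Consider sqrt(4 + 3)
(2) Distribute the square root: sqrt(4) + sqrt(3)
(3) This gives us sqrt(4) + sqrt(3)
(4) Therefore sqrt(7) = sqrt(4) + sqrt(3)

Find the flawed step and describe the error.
Step 2: Distribute the square root: sqrt(4) + sqrt(3)

Step 2 incorrectly 'distributes' the square root over addition. The square root function does not distribute: sqrt(a + b) ≠ sqrt(a) + sqrt(b). In fact, sqrt(4 + 3) = sqrt(7) ≈ 2.6458, while sqrt(4) + sqrt(3) ≈ 3.7321.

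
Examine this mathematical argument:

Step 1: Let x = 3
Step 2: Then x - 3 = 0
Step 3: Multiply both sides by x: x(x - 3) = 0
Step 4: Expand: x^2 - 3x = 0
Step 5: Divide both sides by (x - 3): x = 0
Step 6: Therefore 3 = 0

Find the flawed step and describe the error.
Step 5: Divide both sides by (x - 3): x = 0

Step 5 divides both sides by (x - 3). However, since x = 3, we have (x - 3) = 0. Division by zero is undefined, making this step invalid.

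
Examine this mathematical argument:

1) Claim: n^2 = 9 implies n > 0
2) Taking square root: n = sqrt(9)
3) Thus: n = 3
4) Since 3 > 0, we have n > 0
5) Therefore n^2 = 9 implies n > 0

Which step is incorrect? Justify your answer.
Step 2: Taking square root: n = sqrt(9)

Step 2 takes the square root and assumes the positive root only. The equation n^2 = 9 actually has two solutions: n = 3 and n = -3. The proof silently assumes n > 0 without justification, then uses this assumption to conclude n > 0, which is circular. The counterexample n = -3 shows the claim is false.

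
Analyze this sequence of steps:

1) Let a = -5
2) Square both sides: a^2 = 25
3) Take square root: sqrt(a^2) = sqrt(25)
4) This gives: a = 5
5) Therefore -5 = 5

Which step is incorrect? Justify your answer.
Step 4: This gives: a = 5

Step 4 incorrectly states that sqrt(a^2) = a. The correct identity is sqrt(a^2) = |a|. Since a = -5 < 0, we have sqrt(a^2) = |-5| = 5, not a = -5.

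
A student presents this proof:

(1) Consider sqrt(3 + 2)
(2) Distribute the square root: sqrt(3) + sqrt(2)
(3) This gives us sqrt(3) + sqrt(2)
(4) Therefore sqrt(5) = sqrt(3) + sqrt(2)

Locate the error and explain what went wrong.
Step 2: Distribute the square root: sqrt(3) + sqrt(2)

Step 2 incorrectly 'distributes' the square root over addition. The square root function does not distribute: sqrt(a + b) ≠ sqrt(a) + sqrt(b). In fact, sqrt(3 + 2) = sqrt(5) ≈ 2.2361, while sqrt(3) + sqrt(2) ≈ 3.1463.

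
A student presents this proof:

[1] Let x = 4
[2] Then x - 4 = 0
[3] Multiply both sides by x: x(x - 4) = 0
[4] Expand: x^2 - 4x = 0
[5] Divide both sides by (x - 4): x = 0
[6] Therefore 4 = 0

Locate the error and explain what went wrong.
Step 5: Divide both sides by (x - 4): x = 0

Step 5 divides both sides by (x - 4). However, since x = 4, we have (x - 4) = 0. Division by zero is undefined, making this step invalid.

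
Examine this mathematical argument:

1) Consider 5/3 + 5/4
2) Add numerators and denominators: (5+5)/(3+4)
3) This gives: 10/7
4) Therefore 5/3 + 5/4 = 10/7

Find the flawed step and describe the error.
Step 2: Add numerators and denominators: (5+5)/(3+4)

Step 2 incorrectly adds fractions by separately adding numerators and denominators. This is wrong. The correct method requires a common denominator: 5/3 + 5/4 = (5×4 + 5×3)/(3×4) = 35/12 = 35/12. The method used gives 10/7, which is different.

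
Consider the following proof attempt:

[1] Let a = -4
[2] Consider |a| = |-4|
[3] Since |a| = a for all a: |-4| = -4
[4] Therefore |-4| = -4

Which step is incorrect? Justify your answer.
Step 3: Since |a| = a for all a: |-4| = -4

Step 3 incorrectly states that |a| = a for all a. The correct definition is |a| = a when a >= 0, and |a| = -a when a < 0. Since -4 < 0, we have |-4| = -(-4) = 4, not -4.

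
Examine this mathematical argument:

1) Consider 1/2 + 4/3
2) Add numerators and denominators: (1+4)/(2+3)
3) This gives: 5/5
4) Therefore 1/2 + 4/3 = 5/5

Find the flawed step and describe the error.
Step 2: Add numerators and denominators: (1+4)/(2+3)

Step 2 incorrectly adds fractions by separately adding numerators and denominators. This is wrong. The correct method requires a common denominator: 1/2 + 4/3 = (1×3 + 4×2)/(2×3) = 11/6 = 11/6. The method used gives 5/5, which is different.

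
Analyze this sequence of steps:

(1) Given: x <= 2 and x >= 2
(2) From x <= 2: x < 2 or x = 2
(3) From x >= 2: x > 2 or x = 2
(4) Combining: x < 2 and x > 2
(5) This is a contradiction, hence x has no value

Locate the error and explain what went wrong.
Step 4: Combining: x < 2 and x > 2

Step 4 incorrectly combines the conditions. From x <= 2 and x >= 2, the intersection is x = 2. The error treats the 'or' cases as 'and' requirements. The correct conclusion is that x = 2 is the unique solution, not that no solution exists.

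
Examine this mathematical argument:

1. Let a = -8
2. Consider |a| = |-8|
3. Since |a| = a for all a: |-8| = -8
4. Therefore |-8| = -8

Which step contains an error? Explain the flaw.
Step 3: Since |a| = a for all a: |-8| = -8

Step 3 incorrectly states that |a| = a for all a. The correct definition is |a| = a when a >= 0, and |a| = -a when a < 0. Since -8 < 0, we have |-8| = -(-8) = 8, not -8.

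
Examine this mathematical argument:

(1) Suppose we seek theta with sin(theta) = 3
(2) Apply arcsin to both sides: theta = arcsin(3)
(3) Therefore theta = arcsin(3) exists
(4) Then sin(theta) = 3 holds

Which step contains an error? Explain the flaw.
Step 2: Apply arcsin to both sides: theta = arcsin(3)

Step 2 applies arcsin to 3. However, arcsin(x) is only defined for x in [-1, 1] because sin(theta) can only produce values in that range. Since |3| > 1, arcsin(3) is undefined. There is no angle whose sine equals 3.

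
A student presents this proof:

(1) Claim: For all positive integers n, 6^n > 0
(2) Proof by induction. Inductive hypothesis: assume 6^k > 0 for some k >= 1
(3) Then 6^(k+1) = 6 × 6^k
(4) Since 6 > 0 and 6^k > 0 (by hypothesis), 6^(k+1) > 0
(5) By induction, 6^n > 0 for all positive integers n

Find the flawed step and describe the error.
Step 5: By induction, 6^n > 0 for all positive integers n

Step 5 concludes the proof by induction, but no base case was ever established. A valid induction proof requires: (1) a base case proving 6^1 > 0, and (2) an inductive step showing IF 6^k > 0 THEN 6^(k+1) > 0. Steps 2-4 correctly establish the inductive step, but without the base case the conclusion in step 5 does not follow.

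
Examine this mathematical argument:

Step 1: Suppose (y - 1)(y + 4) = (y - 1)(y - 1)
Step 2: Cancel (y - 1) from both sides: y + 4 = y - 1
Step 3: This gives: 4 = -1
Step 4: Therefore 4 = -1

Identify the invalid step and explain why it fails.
Step 2: Cancel (y - 1) from both sides: y + 4 = y - 1

Step 2 cancels (y - 1) from both sides. This is only valid if (y - 1) ≠ 0, i.e., y ≠ 1. When y = 1, both sides equal zero regardless of the other factors. The correct approach requires considering y = 1 as a separate case.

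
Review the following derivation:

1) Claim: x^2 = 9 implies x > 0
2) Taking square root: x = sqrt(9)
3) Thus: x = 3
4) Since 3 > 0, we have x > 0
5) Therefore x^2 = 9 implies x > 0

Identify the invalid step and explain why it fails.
Step 2: Taking square root: x = sqrt(9)

Step 2 takes the square root and assumes the positive root only. The equation x^2 = 9 actually has two solutions: x = 3 and x = -3. The proof silently assumes x > 0 without justification, then uses this assumption to conclude x > 0, which is circular. The counterexample x = -3 shows the claim is false.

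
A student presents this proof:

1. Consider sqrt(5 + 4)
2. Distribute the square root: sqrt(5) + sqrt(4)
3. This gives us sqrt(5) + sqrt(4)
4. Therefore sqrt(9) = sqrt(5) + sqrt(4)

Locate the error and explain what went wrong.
Step 2: Distribute the square root: sqrt(5) + sqrt(4)

Step 2 incorrectly 'distributes' the square root over addition. The square root function does not distribute: sqrt(a + b) ≠ sqrt(a) + sqrt(b). In fact, sqrt(5 + 4) = sqrt(9) ≈ 3.0000, while sqrt(5) + sqrt(4) ≈ 4.2361.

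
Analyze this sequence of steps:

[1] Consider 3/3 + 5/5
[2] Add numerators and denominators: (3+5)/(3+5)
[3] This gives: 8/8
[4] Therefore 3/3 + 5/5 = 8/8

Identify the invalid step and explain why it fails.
Step 2: Add numerators and denominators: (3+5)/(3+5)

Step 2 incorrectly adds fractions by separately adding numerators and denominators. This is wrong. The correct method requires a common denominator: 3/3 + 5/5 = (3×5 + 5×3)/(3×5) = 30/15 = 2. The method used gives 8/8, which is different.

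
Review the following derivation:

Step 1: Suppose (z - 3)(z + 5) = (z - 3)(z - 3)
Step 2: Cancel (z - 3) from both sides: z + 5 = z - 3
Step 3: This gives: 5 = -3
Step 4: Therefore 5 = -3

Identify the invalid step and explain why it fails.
Step 2: Cancel (z - 3) from both sides: z + 5 = z - 3

Step 2 cancels (z - 3) from both sides. This is only valid if (z - 3) ≠ 0, i.e., z ≠ 3. When z = 3, both sides equal zero regardless of the other factors. The correct approach requires considering z = 3 as a separate case.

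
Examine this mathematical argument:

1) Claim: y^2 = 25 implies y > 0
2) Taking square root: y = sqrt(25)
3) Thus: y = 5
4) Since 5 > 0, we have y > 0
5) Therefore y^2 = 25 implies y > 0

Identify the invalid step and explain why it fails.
Step 2: Taking square root: y = sqrt(25)

Step 2 takes the square root and assumes the positive root only. The equation y^2 = 25 actually has two solutions: y = 5 and y = -5. The proof silently assumes y > 0 without justification, then uses this assumption to conclude y > 0, which is circular. The counterexample y = -5 shows the claim is false.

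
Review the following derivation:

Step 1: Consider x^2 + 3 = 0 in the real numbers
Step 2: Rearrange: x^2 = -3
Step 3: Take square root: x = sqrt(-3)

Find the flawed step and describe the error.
Step 3: Take square root: x = sqrt(-3)

Step 3 takes the square root of -3, which is negative. In the real number system, the square root of a negative number is undefined. The equation x^2 + 3 = 0 has no real solutions. Square roots of negative numbers only exist in the complex numbers.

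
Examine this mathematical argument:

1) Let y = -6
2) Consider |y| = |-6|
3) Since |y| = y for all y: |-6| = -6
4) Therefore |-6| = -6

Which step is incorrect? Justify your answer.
Step 3: Since |y| = y for all y: |-6| = -6

Step 3 incorrectly states that |y| = y for all y. The correct definition is |y| = y when y >= 0, and |y| = -y when y < 0. Since -6 < 0, we have |-6| = -(-6) = 6, not -6.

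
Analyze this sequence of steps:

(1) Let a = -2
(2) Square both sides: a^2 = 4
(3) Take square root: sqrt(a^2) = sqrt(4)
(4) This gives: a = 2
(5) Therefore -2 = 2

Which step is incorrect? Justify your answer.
Step 4: This gives: a = 2

Step 4 incorrectly states that sqrt(a^2) = a. The correct identity is sqrt(a^2) = |a|. Since a = -2 < 0, we have sqrt(a^2) = |-2| = 2, not a = -2.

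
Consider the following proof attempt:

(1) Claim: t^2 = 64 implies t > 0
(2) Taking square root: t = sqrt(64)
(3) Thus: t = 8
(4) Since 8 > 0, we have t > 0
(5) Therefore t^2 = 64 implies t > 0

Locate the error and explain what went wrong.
Step 2: Taking square root: t = sqrt(64)

Step 2 takes the square root and assumes the positive root only. The equation t^2 = 64 actually has two solutions: t = 8 and t = -8. The proof silently assumes t > 0 without justification, then uses this assumption to conclude t > 0, which is circular. The counterexample t = -8 shows the claim is false.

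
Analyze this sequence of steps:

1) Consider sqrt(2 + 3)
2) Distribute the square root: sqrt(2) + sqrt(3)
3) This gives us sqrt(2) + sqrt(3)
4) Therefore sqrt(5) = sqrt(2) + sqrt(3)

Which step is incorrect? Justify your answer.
Step 2: Distribute the square root: sqrt(2) + sqrt(3)

Step 2 incorrectly 'distributes' the square root over addition. The square root function does not distribute: sqrt(a + b) ≠ sqrt(a) + sqrt(b). In fact, sqrt(2 + 3) = sqrt(5) ≈ 2.2361, while sqrt(2) + sqrt(3) ≈ 3.1463.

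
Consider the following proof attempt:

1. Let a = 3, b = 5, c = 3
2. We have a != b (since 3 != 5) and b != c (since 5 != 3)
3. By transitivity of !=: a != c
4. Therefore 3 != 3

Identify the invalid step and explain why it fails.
Step 3: By transitivity of !=: a != c

Step 3 incorrectly applies transitivity to the '!=' relation. Transitivity states: if a R b and b R c, then a R c. However, '!=' is not transitive. Counterexample: 3 != 5 and 5 != 3, but 3 = 3 (both equal 3). Transitivity holds for relations like <, <=, =, but not for !=.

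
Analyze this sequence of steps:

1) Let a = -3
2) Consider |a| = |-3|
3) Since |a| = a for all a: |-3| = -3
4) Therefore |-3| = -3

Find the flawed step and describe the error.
Step 3: Since |a| = a for all a: |-3| = -3

Step 3 incorrectly states that |a| = a for all a. The correct definition is |a| = a when a >= 0, and |a| = -a when a < 0. Since -3 < 0, we have |-3| = -(-3) = 3, not -3.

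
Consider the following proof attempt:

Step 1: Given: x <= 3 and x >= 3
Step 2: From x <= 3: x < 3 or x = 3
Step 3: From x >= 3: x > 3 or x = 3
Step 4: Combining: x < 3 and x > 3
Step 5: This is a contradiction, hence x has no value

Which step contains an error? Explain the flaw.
Step 4: Combining: x < 3 and x > 3

Step 4 incorrectly combines the conditions. From x <= 3 and x >= 3, the intersection is x = 3. The error treats the 'or' cases as 'and' requirements. The correct conclusion is that x = 3 is the unique solution, not that no solution exists.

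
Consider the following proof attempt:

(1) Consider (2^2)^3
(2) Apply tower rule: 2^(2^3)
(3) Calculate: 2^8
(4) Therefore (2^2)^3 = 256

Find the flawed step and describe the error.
Step 2: Apply tower rule: 2^(2^3)

Step 2 incorrectly states that (a^b)^c = a^(b^c). The correct rule is (a^b)^c = a^(b×c). The actual value is (2^2)^3 = 2^6 = 64, not 2^8 = 256.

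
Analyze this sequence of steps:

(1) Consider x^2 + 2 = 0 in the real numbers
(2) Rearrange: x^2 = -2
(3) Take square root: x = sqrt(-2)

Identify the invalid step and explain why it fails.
Step 3: Take square root: x = sqrt(-2)

Step 3 takes the square root of -2, which is negative. In the real number system, the square root of a negative number is undefined. The equation x^2 + 2 = 0 has no real solutions. Square roots of negative numbers only exist in the complex numbers.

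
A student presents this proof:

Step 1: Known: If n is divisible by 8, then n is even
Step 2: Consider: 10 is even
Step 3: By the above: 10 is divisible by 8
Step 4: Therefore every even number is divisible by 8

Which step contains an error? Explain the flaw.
Step 3: By the above: 10 is divisible by 8

Step 3 commits the fallacy of affirming the consequent. The known fact 'divisible by 8 → even' does NOT imply 'even → divisible by 8'. That would be the converse, which is false. For example, 10 is even but 10 ÷ 8 = 1.25, which is not an integer.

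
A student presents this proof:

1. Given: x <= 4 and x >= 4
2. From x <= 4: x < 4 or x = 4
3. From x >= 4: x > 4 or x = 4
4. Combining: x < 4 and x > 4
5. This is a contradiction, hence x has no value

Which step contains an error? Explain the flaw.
Step 4: Combining: x < 4 and x > 4

Step 4 incorrectly combines the conditions. From x <= 4 and x >= 4, the intersection is x = 4. The error treats the 'or' cases as 'and' requirements. The correct conclusion is that x = 4 is the unique solution, not that no solution exists.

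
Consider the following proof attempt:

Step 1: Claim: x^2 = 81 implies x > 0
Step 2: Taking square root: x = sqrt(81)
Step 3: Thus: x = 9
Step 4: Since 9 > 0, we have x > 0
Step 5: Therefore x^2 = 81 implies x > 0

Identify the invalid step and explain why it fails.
Step 2: Taking square root: x = sqrt(81)

Step 2 takes the square root and assumes the positive root only. The equation x^2 = 81 actually has two solutions: x = 9 and x = -9. The proof silently assumes x > 0 without justification, then uses this assumption to conclude x > 0, which is circular. The counterexample x = -9 shows the claim is false.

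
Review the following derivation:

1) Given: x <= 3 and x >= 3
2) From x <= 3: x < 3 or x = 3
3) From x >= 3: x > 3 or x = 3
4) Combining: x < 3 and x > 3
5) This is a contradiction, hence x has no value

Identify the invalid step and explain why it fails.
Step 4: Combining: x < 3 and x > 3

Step 4 incorrectly combines the conditions. From x <= 3 and x >= 3, the intersection is x = 3. The error treats the 'or' cases as 'and' requirements. The correct conclusion is that x = 3 is the unique solution, not that no solution exists.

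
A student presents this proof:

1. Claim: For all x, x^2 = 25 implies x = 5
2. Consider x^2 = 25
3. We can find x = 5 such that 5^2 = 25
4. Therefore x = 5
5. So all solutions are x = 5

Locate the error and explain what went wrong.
Step 4: Therefore x = 5

Step 4 incorrectly concludes that x = 5 is the only solution. The proof shows that x = 5 is A solution (existence), but does not show it is the ONLY solution (uniqueness). In fact, x = -5 is also a solution since (-5)^2 = 25. Finding one solution doesn't prove there are no others.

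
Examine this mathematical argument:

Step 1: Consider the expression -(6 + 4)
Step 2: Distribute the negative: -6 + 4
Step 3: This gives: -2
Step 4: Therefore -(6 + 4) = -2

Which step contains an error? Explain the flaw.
Step 2: Distribute the negative: -6 + 4

Step 2 incorrectly distributes the negative sign. The correct distribution is -(6 + 4) = -6 - 4 = -10. The negative must be applied to both terms, not just the first. The error treats -(6 + 4) as -6 + 4, which equals -2 instead of -10.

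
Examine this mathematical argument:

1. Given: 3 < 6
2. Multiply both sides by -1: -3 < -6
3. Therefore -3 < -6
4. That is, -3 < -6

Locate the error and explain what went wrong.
Step 2: Multiply both sides by -1: -3 < -6

Step 2 multiplies both sides by -1 but fails to reverse the inequality sign. When multiplying (or dividing) an inequality by a negative number, the direction must be reversed. Since 3 < 6, we should get -3 > -6, i.e., -3 > -6.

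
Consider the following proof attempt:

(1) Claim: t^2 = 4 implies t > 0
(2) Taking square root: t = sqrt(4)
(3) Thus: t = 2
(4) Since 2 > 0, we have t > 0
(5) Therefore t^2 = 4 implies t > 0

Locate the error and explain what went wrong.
Step 2: Taking square root: t = sqrt(4)

Step 2 takes the square root and assumes the positive root only. The equation t^2 = 4 actually has two solutions: t = 2 and t = -2. The proof silently assumes t > 0 without justification, then uses this assumption to conclude t > 0, which is circular. The counterexample t = -2 shows the claim is false.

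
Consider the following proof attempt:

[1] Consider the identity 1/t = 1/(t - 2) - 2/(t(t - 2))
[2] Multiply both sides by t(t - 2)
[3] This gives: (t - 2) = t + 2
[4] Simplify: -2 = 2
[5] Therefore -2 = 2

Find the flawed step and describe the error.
Step 3: This gives: (t - 2) = t + 2

Step 3 makes a sign error when clearing denominators. Multiplying -2/(t(t - 2)) by t(t - 2) gives -2, not +2. The correct result is (t - 2) = t - 2, which is trivially true, not (t - 2) = t + 2. (Step 1 is a valid identity: 1/(t - 2) - 2/(t(t - 2)) = (t - 2)/(t(t - 2)) = 1/t.)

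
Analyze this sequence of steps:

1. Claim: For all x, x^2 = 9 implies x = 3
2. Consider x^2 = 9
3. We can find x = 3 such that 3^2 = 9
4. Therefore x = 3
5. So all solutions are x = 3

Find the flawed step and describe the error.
Step 4: Therefore x = 3

Step 4 incorrectly concludes that x = 3 is the only solution. The proof shows that x = 3 is A solution (existence), but does not show it is the ONLY solution (uniqueness). In fact, x = -3 is also a solution since (-3)^2 = 9. Finding one solution doesn't prove there are no others.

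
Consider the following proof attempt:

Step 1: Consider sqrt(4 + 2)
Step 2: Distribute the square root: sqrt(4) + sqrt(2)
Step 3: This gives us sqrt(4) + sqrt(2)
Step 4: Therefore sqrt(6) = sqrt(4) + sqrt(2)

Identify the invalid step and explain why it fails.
Step 2: Distribute the square root: sqrt(4) + sqrt(2)

Step 2 incorrectly 'distributes' the square root over addition. The square root function does not distribute: sqrt(a + b) ≠ sqrt(a) + sqrt(b). In fact, sqrt(4 + 2) = sqrt(6) ≈ 2.4495, while sqrt(4) + sqrt(2) ≈ 3.4142.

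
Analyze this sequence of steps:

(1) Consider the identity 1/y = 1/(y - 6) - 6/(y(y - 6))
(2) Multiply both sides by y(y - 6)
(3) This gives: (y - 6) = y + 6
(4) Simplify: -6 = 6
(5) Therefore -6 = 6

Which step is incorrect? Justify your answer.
Step 3: This gives: (y - 6) = y + 6

Step 3 makes a sign error when clearing denominators. Multiplying -6/(y(y - 6)) by y(y - 6) gives -6, not +6. The correct result is (y - 6) = y - 6, which is trivially true, not (y - 6) = y + 6. (Step 1 is a valid identity: 1/(y - 6) - 6/(y(y - 6)) = (y - 6)/(y(y - 6)) = 1/y.)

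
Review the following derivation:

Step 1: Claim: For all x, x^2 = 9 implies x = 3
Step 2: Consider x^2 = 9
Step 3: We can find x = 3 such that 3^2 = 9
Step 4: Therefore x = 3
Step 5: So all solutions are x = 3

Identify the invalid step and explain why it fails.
Step 4: Therefore x = 3

Step 4 incorrectly concludes that x = 3 is the only solution. The proof shows that x = 3 is A solution (existence), but does not show it is the ONLY solution (uniqueness). In fact, x = -3 is also a solution since (-3)^2 = 9. Finding one solution doesn't prove there are no others.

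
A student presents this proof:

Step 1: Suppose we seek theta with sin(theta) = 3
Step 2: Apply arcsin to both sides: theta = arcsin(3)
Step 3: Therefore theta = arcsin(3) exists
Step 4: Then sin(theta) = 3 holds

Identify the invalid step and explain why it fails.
Step 2: Apply arcsin to both sides: theta = arcsin(3)

Step 2 applies arcsin to 3. However, arcsin(x) is only defined for x in [-1, 1] because sin(theta) can only produce values in that range. Since |3| > 1, arcsin(3) is undefined. There is no angle whose sine equals 3.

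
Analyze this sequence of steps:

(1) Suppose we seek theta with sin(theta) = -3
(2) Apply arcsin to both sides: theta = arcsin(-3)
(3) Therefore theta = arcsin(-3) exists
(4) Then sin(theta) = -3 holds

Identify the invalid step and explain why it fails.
Step 2: Apply arcsin to both sides: theta = arcsin(-3)

Step 2 applies arcsin to -3. However, arcsin(x) is only defined for x in [-1, 1] because sin(theta) can only produce values in that range. Since |-3| > 1, arcsin(-3) is undefined. There is no angle whose sine equals -3.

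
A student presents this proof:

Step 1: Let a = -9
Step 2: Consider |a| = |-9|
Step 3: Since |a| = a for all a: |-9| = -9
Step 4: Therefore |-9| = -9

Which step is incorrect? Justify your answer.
Step 3: Since |a| = a for all a: |-9| = -9

Step 3 incorrectly states that |a| = a for all a. The correct definition is |a| = a when a >= 0, and |a| = -a when a < 0. Since -9 < 0, we have |-9| = -(-9) = 9, not -9.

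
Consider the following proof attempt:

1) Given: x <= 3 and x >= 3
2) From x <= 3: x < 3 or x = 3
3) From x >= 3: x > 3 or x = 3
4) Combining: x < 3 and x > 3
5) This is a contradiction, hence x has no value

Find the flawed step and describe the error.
Step 4: Combining: x < 3 and x > 3

Step 4 incorrectly combines the conditions. From x <= 3 and x >= 3, the intersection is x = 3. The error treats the 'or' cases as 'and' requirements. The correct conclusion is that x = 3 is the unique solution, not that no solution exists.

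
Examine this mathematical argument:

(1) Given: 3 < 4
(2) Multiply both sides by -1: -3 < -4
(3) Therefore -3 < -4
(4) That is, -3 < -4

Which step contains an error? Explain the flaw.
Step 2: Multiply both sides by -1: -3 < -4

Step 2 multiplies both sides by -1 but fails to reverse the inequality sign. When multiplying (or dividing) an inequality by a negative number, the direction must be reversed. Since 3 < 4, we should get -3 > -4, i.e., -3 > -4.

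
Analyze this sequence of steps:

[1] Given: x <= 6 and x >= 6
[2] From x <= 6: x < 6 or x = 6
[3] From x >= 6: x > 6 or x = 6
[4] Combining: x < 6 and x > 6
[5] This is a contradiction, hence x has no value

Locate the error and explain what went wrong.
Step 4: Combining: x < 6 and x > 6

Step 4 incorrectly combines the conditions. From x <= 6 and x >= 6, the intersection is x = 6. The error treats the 'or' cases as 'and' requirements. The correct conclusion is that x = 6 is the unique solution, not that no solution exists.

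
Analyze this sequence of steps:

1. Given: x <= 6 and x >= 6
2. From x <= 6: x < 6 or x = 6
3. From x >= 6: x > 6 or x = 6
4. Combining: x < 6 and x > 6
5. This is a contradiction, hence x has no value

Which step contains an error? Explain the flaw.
Step 4: Combining: x < 6 and x > 6

Step 4 incorrectly combines the conditions. From x <= 6 and x >= 6, the intersection is x = 6. The error treats the 'or' cases as 'and' requirements. The correct conclusion is that x = 6 is the unique solution, not that no solution exists.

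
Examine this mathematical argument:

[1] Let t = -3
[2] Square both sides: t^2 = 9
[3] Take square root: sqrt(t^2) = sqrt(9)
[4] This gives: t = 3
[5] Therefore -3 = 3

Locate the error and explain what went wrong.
Step 4: This gives: t = 3

Step 4 incorrectly states that sqrt(t^2) = t. The correct identity is sqrt(t^2) = |t|. Since t = -3 < 0, we have sqrt(t^2) = |-3| = 3, not t = -3.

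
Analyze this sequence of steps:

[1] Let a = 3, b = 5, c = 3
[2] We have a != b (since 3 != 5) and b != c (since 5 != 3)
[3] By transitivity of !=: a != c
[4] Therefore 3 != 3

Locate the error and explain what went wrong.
Step 3: By transitivity of !=: a != c

Step 3 incorrectly applies transitivity to the '!=' relation. Transitivity states: if a R b and b R c, then a R c. However, '!=' is not transitive. Counterexample: 3 != 5 and 5 != 3, but 3 = 3 (both equal 3). Transitivity holds for relations like <, <=, =, but not for !=.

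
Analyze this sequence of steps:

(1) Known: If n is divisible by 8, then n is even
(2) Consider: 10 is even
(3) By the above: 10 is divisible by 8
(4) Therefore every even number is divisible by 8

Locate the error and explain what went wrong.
Step 3: By the above: 10 is divisible by 8

Step 3 commits the fallacy of affirming the consequent. The known fact 'divisible by 8 → even' does NOT imply 'even → divisible by 8'. That would be the converse, which is false. For example, 10 is even but 10 ÷ 8 = 1.25, which is not an integer.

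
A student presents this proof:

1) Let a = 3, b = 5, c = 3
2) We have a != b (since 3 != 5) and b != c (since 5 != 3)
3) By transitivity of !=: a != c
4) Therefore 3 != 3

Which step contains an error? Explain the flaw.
Step 3: By transitivity of !=: a != c

Step 3 incorrectly applies transitivity to the '!=' relation. Transitivity states: if a R b and b R c, then a R c. However, '!=' is not transitive. Counterexample: 3 != 5 and 5 != 3, but 3 = 3 (both equal 3). Transitivity holds for relations like <, <=, =, but not for !=.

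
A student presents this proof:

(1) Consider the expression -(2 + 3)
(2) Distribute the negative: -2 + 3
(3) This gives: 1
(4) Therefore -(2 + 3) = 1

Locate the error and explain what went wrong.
Step 2: Distribute the negative: -2 + 3

Step 2 incorrectly distributes the negative sign. The correct distribution is -(2 + 3) = -2 - 3 = -5. The negative must be applied to both terms, not just the first. The error treats -(2 + 3) as -2 + 3, which equals 1 instead of -5.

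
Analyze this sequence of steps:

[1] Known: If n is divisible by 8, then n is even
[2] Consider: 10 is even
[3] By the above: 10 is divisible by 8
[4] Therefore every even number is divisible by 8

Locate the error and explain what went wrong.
Step 3: By the above: 10 is divisible by 8

Step 3 commits the fallacy of affirming the consequent. The known fact 'divisible by 8 → even' does NOT imply 'even → divisible by 8'. That would be the converse, which is false. For example, 10 is even but 10 ÷ 8 = 1.25, which is not an integer.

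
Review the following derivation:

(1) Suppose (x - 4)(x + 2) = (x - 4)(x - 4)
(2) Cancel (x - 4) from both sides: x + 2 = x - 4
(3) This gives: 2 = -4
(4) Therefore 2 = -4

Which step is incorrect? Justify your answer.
Step 2: Cancel (x - 4) from both sides: x + 2 = x - 4

Step 2 cancels (x - 4) from both sides. This is only valid if (x - 4) ≠ 0, i.e., x ≠ 4. When x = 4, both sides equal zero regardless of the other factors. The correct approach requires considering x = 4 as a separate case.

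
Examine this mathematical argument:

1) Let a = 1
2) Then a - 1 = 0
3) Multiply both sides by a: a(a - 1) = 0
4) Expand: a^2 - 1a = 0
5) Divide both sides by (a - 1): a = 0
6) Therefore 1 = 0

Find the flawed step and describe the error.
Step 5: Divide both sides by (a - 1): a = 0

Step 5 divides both sides by (a - 1). However, since a = 1, we have (a - 1) = 0. Division by zero is undefined, making this step invalid.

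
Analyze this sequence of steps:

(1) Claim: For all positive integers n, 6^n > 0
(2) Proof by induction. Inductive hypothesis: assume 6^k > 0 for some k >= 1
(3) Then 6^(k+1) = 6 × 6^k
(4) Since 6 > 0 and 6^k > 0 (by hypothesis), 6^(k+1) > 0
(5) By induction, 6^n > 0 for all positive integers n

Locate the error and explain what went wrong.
Step 5: By induction, 6^n > 0 for all positive integers n

Step 5 concludes the proof by induction, but no base case was ever established. A valid induction proof requires: (1) a base case proving 6^1 > 0, and (2) an inductive step showing IF 6^k > 0 THEN 6^(k+1) > 0. Steps 2-4 correctly establish the inductive step, but without the base case the conclusion in step 5 does not follow.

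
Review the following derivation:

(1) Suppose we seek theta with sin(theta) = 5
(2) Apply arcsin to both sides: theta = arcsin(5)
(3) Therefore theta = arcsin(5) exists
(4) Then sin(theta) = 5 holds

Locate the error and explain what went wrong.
Step 2: Apply arcsin to both sides: theta = arcsin(5)

Step 2 applies arcsin to 5. However, arcsin(x) is only defined for x in [-1, 1] because sin(theta) can only produce values in that range. Since |5| > 1, arcsin(5) is undefined. There is no angle whose sine equals 5.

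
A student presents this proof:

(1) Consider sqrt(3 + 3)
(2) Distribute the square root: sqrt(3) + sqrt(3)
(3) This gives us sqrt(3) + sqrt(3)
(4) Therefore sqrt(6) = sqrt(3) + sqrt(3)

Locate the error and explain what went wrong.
Step 2: Distribute the square root: sqrt(3) + sqrt(3)

Step 2 incorrectly 'distributes' the square root over addition. The square root function does not distribute: sqrt(a + b) ≠ sqrt(a) + sqrt(b). In fact, sqrt(3 + 3) = sqrt(6) ≈ 2.4495, while sqrt(3) + sqrt(3) ≈ 3.4641.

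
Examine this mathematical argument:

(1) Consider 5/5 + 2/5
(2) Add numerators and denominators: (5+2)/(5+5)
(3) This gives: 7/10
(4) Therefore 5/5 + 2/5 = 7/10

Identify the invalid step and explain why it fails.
Step 2: Add numerators and denominators: (5+2)/(5+5)

Step 2 incorrectly adds fractions by separately adding numerators and denominators. This is wrong. The correct method requires a common denominator: 5/5 + 2/5 = (5×5 + 2×5)/(5×5) = 35/25 = 7/5. The method used gives 7/10, which is different.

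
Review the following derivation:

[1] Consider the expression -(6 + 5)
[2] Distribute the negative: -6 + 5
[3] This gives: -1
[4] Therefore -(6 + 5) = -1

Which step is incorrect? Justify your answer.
Step 2: Distribute the negative: -6 + 5

Step 2 incorrectly distributes the negative sign. The correct distribution is -(6 + 5) = -6 - 5 = -11. The negative must be applied to both terms, not just the first. The error treats -(6 + 5) as -6 + 5, which equals -1 instead of -11.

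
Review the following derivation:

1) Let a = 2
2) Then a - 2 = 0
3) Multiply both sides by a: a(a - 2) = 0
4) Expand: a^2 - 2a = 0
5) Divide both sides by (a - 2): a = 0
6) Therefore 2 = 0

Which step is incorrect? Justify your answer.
Step 5: Divide both sides by (a - 2): a = 0

Step 5 divides both sides by (a - 2). However, since a = 2, we have (a - 2) = 0. Division by zero is undefined, making this step invalid.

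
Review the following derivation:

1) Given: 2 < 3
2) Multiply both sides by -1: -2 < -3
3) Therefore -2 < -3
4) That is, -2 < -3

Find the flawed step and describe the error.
Step 2: Multiply both sides by -1: -2 < -3

Step 2 multiplies both sides by -1 but fails to reverse the inequality sign. When multiplying (or dividing) an inequality by a negative number, the direction must be reversed. Since 2 < 3, we should get -2 > -3, i.e., -2 > -3.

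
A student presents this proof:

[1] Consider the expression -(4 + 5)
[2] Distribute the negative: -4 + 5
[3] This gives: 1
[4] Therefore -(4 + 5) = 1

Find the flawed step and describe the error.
Step 2: Distribute the negative: -4 + 5

Step 2 incorrectly distributes the negative sign. The correct distribution is -(4 + 5) = -4 - 5 = -9. The negative must be applied to both terms, not just the first. The error treats -(4 + 5) as -4 + 5, which equals 1 instead of -9.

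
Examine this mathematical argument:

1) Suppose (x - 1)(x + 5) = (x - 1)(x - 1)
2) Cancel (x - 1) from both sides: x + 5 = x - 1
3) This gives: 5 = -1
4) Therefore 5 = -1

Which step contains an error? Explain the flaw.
Step 2: Cancel (x - 1) from both sides: x + 5 = x - 1

Step 2 cancels (x - 1) from both sides. This is only valid if (x - 1) ≠ 0, i.e., x ≠ 1. When x = 1, both sides equal zero regardless of the other factors. The correct approach requires considering x = 1 as a separate case.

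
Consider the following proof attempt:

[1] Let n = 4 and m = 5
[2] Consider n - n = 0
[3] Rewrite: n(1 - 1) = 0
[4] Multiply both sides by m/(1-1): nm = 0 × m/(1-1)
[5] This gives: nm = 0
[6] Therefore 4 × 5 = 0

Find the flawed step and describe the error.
Step 4: Multiply both sides by m/(1-1): nm = 0 × m/(1-1)

Step 4 multiplies both sides by m/(1-1). However, 1-1 = 0, so this is multiplication by m/0, which is undefined. We cannot multiply by an undefined expression.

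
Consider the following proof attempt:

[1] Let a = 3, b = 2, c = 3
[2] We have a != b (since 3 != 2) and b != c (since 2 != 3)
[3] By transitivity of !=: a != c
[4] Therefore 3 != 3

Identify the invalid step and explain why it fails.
Step 3: By transitivity of !=: a != c

Step 3 incorrectly applies transitivity to the '!=' relation. Transitivity states: if a R b and b R c, then a R c. However, '!=' is not transitive. Counterexample: 3 != 2 and 2 != 3, but 3 = 3 (both equal 3). Transitivity holds for relations like <, <=, =, but not for !=.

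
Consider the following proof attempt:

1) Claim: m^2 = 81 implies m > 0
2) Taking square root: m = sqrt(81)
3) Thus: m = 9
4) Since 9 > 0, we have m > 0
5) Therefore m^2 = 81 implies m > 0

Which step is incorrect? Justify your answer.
Step 2: Taking square root: m = sqrt(81)

Step 2 takes the square root and assumes the positive root only. The equation m^2 = 81 actually has two solutions: m = 9 and m = -9. The proof silently assumes m > 0 without justification, then uses this assumption to conclude m > 0, which is circular. The counterexample m = -9 shows the claim is false.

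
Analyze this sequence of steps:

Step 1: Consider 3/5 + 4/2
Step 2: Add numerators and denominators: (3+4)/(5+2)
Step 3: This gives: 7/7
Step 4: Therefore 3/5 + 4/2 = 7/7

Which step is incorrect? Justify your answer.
Step 2: Add numerators and denominators: (3+4)/(5+2)

Step 2 incorrectly adds fractions by separately adding numerators and denominators. This is wrong. The correct method requires a common denominator: 3/5 + 4/2 = (3×2 + 4×5)/(5×2) = 26/10 = 13/5. The method used gives 7/7, which is different.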